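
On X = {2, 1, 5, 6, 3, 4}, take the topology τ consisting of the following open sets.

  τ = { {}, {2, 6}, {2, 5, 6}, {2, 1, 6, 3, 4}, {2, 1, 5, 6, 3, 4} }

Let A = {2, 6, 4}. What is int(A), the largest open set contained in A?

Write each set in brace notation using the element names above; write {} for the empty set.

interior: largest open inside A is {2, 6} (from {}, {2, 6})

{2, 6}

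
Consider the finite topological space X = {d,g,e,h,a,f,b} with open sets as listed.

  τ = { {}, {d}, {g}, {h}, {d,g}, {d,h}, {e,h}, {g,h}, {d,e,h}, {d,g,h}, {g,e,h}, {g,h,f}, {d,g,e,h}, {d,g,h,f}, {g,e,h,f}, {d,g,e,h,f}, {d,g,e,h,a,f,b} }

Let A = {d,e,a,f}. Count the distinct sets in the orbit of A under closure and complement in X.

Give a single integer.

cl via duality: int({g,h,b}) = {g,h}, so X∖{g,h} = {d,e,a,f,b}
Write k for closure, c for complement:
  1. A     = {d,e,a,f}
  2. kA    = {d,e,a,f,b}
  3. cA    = {g,h,b}
  4. ckA   = {g,h}
  5. kcA   = {g,e,h,a,f,b}
  6. ckcA  = {d}
  7. kckcA = {d,a,b}
  8. ckckcA = {g,e,h,f}
applying k or c yields no new set

8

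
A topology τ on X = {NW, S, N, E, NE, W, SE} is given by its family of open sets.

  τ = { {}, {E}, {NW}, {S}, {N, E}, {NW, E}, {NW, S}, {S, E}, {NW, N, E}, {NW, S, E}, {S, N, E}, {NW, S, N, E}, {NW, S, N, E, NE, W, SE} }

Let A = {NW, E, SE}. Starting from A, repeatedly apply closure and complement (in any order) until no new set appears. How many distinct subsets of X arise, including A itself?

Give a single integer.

8

complement {S, N, NE, W}; its interior {S}; cl(A) = X∖{S} = {NW, N, E, NE, W, SE}
With k = closure, c = complement:
  1. A     = {NW, E, SE}
  2. kA    = {NW, N, E, NE, W, SE}
  3. cA    = {S, N, NE, W}
  4. ckA   = {S}
  5. kcA   = {S, N, NE, W, SE}
  6. kckA  = {S, NE, W, SE}
  7. ckcA  = {NW, E}
  8. ckckA = {NW, N, E}
k, c of each give nothing new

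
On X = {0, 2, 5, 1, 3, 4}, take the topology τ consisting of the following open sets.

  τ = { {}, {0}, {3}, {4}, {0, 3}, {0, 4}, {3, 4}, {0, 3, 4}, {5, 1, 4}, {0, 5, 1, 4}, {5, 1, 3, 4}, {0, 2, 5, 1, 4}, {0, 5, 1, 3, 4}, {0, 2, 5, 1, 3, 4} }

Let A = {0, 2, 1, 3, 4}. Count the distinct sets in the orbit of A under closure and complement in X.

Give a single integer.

complement {5}; its interior {}; cl(A) = X∖{} = {0, 2, 5, 1, 3, 4}
With k = closure, c = complement:
  1. A     = {0, 2, 1, 3, 4}
  2. kA    = {0, 2, 5, 1, 3, 4}
  3. cA    = {5}
  4. ckA   = {}
  5. kcA   = {2, 5, 1}
  6. ckcA  = {0, 3, 4}
k, c of each give nothing new

6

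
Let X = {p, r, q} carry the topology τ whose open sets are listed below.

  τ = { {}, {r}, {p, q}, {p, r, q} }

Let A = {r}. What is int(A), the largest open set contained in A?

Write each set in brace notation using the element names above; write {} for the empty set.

U open, U⊆A: {}, {r}. int(A) = ⋃ = {r}

{r}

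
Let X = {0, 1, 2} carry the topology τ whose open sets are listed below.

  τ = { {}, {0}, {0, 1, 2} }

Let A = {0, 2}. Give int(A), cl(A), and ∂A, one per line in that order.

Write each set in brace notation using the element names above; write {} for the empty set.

opens ⊆ A: {}, {0}; union → int = {0}
complement {1}; its interior {}; cl(A) = X∖{} = {0, 1, 2}
boundary = {0, 1, 2} ∖ {0} = {1, 2}

int(A) = {0}
cl(A)  = {0, 1, 2}
∂A     = {1, 2}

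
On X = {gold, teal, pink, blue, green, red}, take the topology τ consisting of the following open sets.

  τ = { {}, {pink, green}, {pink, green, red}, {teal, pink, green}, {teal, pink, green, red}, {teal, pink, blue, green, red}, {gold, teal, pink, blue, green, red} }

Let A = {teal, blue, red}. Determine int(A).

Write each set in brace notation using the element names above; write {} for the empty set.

open subsets of A: {}; so int(A) = {}

{}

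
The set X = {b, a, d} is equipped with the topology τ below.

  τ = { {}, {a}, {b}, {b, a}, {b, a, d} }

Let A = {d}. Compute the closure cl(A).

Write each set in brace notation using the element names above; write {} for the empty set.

complement {b, a}; its interior {b, a}; cl(A) = X∖{b, a} = {d}

{d}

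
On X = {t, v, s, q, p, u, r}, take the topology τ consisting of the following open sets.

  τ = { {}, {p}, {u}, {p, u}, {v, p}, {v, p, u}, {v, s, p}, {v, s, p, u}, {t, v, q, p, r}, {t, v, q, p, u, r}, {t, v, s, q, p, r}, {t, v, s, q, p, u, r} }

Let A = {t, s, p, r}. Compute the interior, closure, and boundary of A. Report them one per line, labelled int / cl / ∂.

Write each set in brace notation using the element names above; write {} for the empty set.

int(A) = {p}
cl(A)  = {t, v, s, q, p, r}
∂A     = {t, v, s, q, r}

open subsets of A: {}, {p}; so int(A) = {p}
closure: X∖int(X∖A) = X∖{u} = {t, v, s, q, p, r}
∂A = {t, v, s, q, p, r} minus {p} = {t, v, s, q, r}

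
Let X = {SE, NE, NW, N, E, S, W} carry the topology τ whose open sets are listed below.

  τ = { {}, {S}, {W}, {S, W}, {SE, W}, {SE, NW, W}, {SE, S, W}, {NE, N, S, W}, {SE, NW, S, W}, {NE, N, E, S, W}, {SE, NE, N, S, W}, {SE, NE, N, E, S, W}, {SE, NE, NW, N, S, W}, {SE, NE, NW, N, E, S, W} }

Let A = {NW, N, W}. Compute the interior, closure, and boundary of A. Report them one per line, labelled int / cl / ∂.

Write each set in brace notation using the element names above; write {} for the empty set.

int(A) = {W}
cl(A)  = {SE, NE, NW, N, E, W}
∂A     = {SE, NE, NW, N, E}

interior: largest open inside A is {W} (from {}, {W})
cl via duality: int({SE, NE, E, S}) = {S}, so X∖{S} = {SE, NE, NW, N, E, W}
cl∖int = {SE, NE, NW, N, E}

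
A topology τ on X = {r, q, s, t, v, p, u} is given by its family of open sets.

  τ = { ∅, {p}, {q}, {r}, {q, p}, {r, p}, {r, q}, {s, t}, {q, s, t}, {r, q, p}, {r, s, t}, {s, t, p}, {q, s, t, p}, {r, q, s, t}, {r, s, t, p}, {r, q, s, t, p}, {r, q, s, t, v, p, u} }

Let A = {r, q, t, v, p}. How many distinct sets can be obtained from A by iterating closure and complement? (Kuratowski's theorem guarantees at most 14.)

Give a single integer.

8

X∖A={s, u}, int(X∖A)=∅, hence cl(A)={r, q, s, t, v, p, u}
Orbit (k=closure, c=complement):
  1. A     = {r, q, t, v, p}
  2. kA    = {r, q, s, t, v, p, u}
  3. cA    = {s, u}
  4. ckA   = ∅
  5. kcA   = {s, t, v, u}
  6. ckcA  = {r, q, p}
  7. kckcA = {r, q, v, p, u}
  8. ckckcA = {s, t}
(closed under both — stop)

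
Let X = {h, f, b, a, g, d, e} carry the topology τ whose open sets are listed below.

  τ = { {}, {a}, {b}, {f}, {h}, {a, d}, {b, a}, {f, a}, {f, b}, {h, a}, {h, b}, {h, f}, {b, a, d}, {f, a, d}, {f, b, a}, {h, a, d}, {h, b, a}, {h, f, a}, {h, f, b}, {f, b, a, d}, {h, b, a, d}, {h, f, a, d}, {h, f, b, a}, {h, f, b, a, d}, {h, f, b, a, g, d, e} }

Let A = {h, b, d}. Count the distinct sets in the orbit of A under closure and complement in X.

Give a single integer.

8

X∖A={f, a, g, e}, int(X∖A)={f, a}, hence cl(A)={h, b, g, d, e}
Orbit (k=closure, c=complement):
  1. A     = {h, b, d}
  2. kA    = {h, b, g, d, e}
  3. cA    = {f, a, g, e}
  4. ckA   = {f, a}
  5. kcA   = {f, a, g, d, e}
  6. ckcA  = {h, b}
  7. kckcA = {h, b, g, e}
  8. ckckcA = {f, a, d}
(closed under both — stop)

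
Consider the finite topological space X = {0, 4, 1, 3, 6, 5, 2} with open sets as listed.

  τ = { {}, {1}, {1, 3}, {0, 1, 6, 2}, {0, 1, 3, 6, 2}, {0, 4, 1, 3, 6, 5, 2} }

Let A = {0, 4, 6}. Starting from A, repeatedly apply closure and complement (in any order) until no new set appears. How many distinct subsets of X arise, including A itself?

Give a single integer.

cl via duality: int({1, 3, 5, 2}) = {1, 3}, so X∖{1, 3} = {0, 4, 6, 5, 2}
Write k for closure, c for complement:
  1. A     = {0, 4, 6}
  2. kA    = {0, 4, 6, 5, 2}
  3. cA    = {1, 3, 5, 2}
  4. ckA   = {1, 3}
  5. kcA   = {0, 4, 1, 3, 6, 5, 2}
  6. ckcA  = {}
applying k or c yields no new set

6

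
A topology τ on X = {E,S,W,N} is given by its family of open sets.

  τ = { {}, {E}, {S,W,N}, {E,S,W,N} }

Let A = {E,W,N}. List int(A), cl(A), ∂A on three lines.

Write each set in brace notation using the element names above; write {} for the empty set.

int(A) = {E}
cl(A)  = {E,S,W,N}
∂A     = {S,W,N}

opens ⊆ A: {}, {E}; union → int = {E}
complement {S}; its interior {}; cl(A) = X∖{} = {E,S,W,N}
boundary = {E,S,W,N} ∖ {E} = {S,W,N}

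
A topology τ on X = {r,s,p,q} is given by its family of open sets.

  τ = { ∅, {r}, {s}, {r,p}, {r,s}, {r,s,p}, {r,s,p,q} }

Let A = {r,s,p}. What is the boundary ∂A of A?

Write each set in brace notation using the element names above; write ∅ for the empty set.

{q}

interior: largest open inside A is {r,s,p} (from ∅, {r}, {s}, {r,p}, {r,s}, {r,s,p})
cl via duality: int({q}) = ∅, so X∖∅ = {r,s,p,q}
cl∖int = {q}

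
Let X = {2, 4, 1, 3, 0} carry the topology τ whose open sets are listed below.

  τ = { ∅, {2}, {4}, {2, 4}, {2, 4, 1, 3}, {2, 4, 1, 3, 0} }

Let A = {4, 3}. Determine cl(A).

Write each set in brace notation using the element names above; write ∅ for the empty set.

{4, 1, 3, 0}

complement {2, 1, 0}; its interior {2}; cl(A) = X∖{2} = {4, 1, 3, 0}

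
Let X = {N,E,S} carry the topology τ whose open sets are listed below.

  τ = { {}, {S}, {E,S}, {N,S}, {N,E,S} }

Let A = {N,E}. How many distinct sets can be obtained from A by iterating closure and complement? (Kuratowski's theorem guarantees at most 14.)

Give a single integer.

X∖A={S}, int(X∖A)={S}, hence cl(A)={N,E}
Orbit (k=closure, c=complement):
  1. A     = {N,E}
  2. cA    = {S}
  3. kcA   = {N,E,S}
  4. ckcA  = {}
(closed under both — stop)

4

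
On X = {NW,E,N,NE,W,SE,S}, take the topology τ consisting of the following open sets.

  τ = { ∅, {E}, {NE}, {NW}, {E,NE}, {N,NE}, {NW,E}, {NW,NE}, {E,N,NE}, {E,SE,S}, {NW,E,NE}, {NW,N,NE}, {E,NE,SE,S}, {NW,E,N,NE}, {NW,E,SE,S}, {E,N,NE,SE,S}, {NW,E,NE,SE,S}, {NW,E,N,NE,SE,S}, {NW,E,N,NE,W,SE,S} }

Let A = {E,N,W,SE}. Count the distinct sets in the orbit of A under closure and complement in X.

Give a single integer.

closure: X∖int(X∖A) = X∖{NW,NE} = {E,N,W,SE,S}
Let k=closure and c=complement:
  1. A     = {E,N,W,SE}
  2. kA    = {E,N,W,SE,S}
  3. cA    = {NW,NE,S}
  4. ckA   = {NW,NE}
  5. kcA   = {NW,N,NE,W,SE,S}
  6. kckA  = {NW,N,NE,W}
  7. ckcA  = {E}
  8. ckckA = {E,SE,S}
  9. kckcA = {E,W,SE,S}
  10. ckckcA = {NW,N,NE}
— saturated at 10

10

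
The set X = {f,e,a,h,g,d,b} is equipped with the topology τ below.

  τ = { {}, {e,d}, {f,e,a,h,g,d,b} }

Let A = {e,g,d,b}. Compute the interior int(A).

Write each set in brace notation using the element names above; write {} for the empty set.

interior: largest open inside A is {e,d} (from {}, {e,d})

{e,d}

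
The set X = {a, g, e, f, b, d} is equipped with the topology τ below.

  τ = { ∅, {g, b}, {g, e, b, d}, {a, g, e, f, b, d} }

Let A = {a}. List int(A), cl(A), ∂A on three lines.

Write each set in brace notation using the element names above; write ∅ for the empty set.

interior: largest open inside A is ∅ (from ∅)
cl via duality: int({g, e, f, b, d}) = {g, e, b, d}, so X∖{g, e, b, d} = {a, f}
cl∖int = {a, f}

int(A) = ∅
cl(A)  = {a, f}
∂A     = {a, f}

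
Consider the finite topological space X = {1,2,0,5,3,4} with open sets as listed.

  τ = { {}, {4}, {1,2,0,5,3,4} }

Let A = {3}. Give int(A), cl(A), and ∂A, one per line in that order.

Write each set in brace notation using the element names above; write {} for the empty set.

interior: largest open inside A is {} (from {})
cl via duality: int({1,2,0,5,4}) = {4}, so X∖{4} = {1,2,0,5,3}
cl∖int = {1,2,0,5,3}

int(A) = {}
cl(A)  = {1,2,0,5,3}
∂A     = {1,2,0,5,3}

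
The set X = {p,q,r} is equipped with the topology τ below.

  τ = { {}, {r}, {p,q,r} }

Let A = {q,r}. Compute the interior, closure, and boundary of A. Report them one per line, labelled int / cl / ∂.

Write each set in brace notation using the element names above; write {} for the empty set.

U open, U⊆A: {}, {r}. int(A) = ⋃ = {r}
X∖A={p}, int(X∖A)={}, hence cl(A)={p,q,r}
∂A: remove int from cl → {p,q}

int(A) = {r}
cl(A)  = {p,q,r}
∂A     = {p,q}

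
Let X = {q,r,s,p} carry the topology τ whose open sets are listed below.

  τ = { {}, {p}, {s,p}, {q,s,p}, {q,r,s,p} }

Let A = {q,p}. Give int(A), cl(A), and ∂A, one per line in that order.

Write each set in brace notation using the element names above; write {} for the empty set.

U open, U⊆A: {}, {p}. int(A) = ⋃ = {p}
X∖A={r,s}, int(X∖A)={}, hence cl(A)={q,r,s,p}
∂A: remove int from cl → {q,r,s}

int(A) = {p}
cl(A)  = {q,r,s,p}
∂A     = {q,r,s}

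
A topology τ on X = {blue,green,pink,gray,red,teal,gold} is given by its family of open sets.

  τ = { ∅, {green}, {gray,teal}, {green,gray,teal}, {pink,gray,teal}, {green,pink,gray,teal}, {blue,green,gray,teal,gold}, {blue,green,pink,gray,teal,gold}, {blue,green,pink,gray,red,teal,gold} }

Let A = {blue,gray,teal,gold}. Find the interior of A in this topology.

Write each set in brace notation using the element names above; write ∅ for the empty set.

U open, U⊆A: ∅, {gray,teal}. int(A) = ⋃ = {gray,teal}

{gray,teal}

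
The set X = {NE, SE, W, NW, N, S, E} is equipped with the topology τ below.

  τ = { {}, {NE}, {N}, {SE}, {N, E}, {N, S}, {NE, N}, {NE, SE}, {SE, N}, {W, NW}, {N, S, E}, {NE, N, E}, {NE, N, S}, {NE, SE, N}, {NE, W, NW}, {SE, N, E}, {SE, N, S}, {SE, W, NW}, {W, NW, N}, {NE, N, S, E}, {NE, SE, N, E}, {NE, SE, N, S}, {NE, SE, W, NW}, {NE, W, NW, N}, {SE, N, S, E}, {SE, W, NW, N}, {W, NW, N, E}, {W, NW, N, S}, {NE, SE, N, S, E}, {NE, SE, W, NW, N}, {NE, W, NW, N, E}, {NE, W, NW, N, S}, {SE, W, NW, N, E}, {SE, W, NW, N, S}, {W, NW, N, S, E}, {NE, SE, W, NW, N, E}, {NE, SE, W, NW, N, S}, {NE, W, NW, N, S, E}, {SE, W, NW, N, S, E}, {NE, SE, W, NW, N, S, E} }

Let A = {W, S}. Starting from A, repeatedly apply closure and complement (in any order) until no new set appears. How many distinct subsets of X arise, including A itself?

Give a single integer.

8

cl via duality: int({NE, SE, NW, N, E}) = {NE, SE, N, E}, so X∖{NE, SE, N, E} = {W, NW, S}
Write k for closure, c for complement:
  1. A     = {W, S}
  2. kA    = {W, NW, S}
  3. cA    = {NE, SE, NW, N, E}
  4. ckA   = {NE, SE, N, E}
  5. kcA   = {NE, SE, W, NW, N, S, E}
  6. kckA  = {NE, SE, N, S, E}
  7. ckcA  = {}
  8. ckckA = {W, NW}
applying k or c yields no new set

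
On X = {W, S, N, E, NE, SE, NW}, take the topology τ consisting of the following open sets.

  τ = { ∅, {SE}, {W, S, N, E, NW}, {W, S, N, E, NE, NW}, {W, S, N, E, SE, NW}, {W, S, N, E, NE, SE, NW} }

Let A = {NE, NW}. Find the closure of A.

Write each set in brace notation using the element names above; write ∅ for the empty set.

{W, S, N, E, NE, NW}

complement {W, S, N, E, SE}; its interior {SE}; cl(A) = X∖{SE} = {W, S, N, E, NE, NW}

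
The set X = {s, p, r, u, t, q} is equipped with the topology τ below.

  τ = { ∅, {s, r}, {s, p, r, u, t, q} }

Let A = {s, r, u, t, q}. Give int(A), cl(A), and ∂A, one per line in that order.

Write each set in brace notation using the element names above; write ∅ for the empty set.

opens ⊆ A: ∅, {s, r}; union → int = {s, r}
complement {p}; its interior ∅; cl(A) = X∖∅ = {s, p, r, u, t, q}
boundary = {s, p, r, u, t, q} ∖ {s, r} = {p, u, t, q}

int(A) = {s, r}
cl(A)  = {s, p, r, u, t, q}
∂A     = {p, u, t, q}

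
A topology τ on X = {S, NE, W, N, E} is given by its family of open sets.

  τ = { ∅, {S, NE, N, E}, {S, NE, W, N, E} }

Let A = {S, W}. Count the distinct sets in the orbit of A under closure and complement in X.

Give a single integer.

4

X∖A={NE, N, E}, int(X∖A)=∅, hence cl(A)={S, NE, W, N, E}
Orbit (k=closure, c=complement):
  1. A     = {S, W}
  2. kA    = {S, NE, W, N, E}
  3. cA    = {NE, N, E}
  4. ckA   = ∅
(closed under both — stop)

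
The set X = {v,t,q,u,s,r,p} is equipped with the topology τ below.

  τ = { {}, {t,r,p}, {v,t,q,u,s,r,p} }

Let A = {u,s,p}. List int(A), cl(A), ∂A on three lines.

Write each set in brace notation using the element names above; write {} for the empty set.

U open, U⊆A: {}. int(A) = ⋃ = {}
X∖A={v,t,q,r}, int(X∖A)={}, hence cl(A)={v,t,q,u,s,r,p}
∂A: remove int from cl → {v,t,q,u,s,r,p}

int(A) = {}
cl(A)  = {v,t,q,u,s,r,p}
∂A     = {v,t,q,u,s,r,p}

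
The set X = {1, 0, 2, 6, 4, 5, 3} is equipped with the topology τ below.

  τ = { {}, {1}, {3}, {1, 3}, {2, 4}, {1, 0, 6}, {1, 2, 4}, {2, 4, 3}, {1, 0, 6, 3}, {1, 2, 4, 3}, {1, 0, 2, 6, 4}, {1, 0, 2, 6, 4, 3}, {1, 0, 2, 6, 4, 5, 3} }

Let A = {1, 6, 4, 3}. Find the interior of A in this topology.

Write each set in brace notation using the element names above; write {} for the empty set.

open subsets of A: {}, {3}, {1}, {1, 3}; so int(A) = {1, 3}

{1, 3}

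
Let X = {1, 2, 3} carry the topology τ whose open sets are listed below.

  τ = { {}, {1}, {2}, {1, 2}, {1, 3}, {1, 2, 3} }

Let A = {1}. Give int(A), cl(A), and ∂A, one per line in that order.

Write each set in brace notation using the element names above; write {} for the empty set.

opens ⊆ A: {}, {1}; union → int = {1}
complement {2, 3}; its interior {2}; cl(A) = X∖{2} = {1, 3}
boundary = {1, 3} ∖ {1} = {3}

int(A) = {1}
cl(A)  = {1, 3}
∂A     = {3}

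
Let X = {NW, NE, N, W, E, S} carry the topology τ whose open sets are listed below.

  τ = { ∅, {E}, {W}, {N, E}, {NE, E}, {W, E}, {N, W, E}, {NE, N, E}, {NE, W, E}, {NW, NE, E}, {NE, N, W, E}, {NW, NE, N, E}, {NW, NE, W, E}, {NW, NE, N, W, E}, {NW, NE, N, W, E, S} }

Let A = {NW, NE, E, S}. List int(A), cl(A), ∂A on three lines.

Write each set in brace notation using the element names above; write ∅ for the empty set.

int(A) = {NW, NE, E}
cl(A)  = {NW, NE, N, E, S}
∂A     = {N, S}

U open, U⊆A: ∅, {E}, {NE, E}, {NW, NE, E}. int(A) = ⋃ = {NW, NE, E}
X∖A={N, W}, int(X∖A)={W}, hence cl(A)={NW, NE, N, E, S}
∂A: remove int from cl → {N, S}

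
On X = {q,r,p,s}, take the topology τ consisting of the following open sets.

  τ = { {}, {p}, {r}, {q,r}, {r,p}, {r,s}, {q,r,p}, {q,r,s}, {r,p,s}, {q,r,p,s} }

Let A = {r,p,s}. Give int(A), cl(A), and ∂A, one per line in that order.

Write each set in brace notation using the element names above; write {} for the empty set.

U open, U⊆A: {}, {r}, {p}, {r,p}, {r,s}, {r,p,s}. int(A) = ⋃ = {r,p,s}
X∖A={q}, int(X∖A)={}, hence cl(A)={q,r,p,s}
∂A: remove int from cl → {q}

int(A) = {r,p,s}
cl(A)  = {q,r,p,s}
∂A     = {q}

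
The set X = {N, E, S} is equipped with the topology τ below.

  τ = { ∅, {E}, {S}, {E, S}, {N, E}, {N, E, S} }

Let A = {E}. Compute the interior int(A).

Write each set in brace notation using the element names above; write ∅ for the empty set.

U open, U⊆A: ∅, {E}. int(A) = ⋃ = {E}

{E}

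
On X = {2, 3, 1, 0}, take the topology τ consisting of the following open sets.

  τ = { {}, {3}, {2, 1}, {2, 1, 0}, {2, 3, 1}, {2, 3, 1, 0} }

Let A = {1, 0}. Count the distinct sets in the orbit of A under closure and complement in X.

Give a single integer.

6

cl via duality: int({2, 3}) = {3}, so X∖{3} = {2, 1, 0}
Write k for closure, c for complement:
  1. A     = {1, 0}
  2. kA    = {2, 1, 0}
  3. cA    = {2, 3}
  4. ckA   = {3}
  5. kcA   = {2, 3, 1, 0}
  6. ckcA  = {}
applying k or c yields no new set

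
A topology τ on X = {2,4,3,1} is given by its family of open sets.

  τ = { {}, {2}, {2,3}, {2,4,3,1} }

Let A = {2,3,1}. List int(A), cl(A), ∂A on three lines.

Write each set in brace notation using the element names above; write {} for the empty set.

int(A) = {2,3}
cl(A)  = {2,4,3,1}
∂A     = {4,1}

interior: largest open inside A is {2,3} (from {}, {2}, {2,3})
cl via duality: int({4}) = {}, so X∖{} = {2,4,3,1}
cl∖int = {4,1}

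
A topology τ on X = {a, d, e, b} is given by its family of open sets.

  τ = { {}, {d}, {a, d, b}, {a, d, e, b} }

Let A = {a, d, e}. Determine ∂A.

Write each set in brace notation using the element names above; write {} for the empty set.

{a, e, b}

open subsets of A: {}, {d}; so int(A) = {d}
closure: X∖int(X∖A) = X∖{} = {a, d, e, b}
∂A = {a, d, e, b} minus {d} = {a, e, b}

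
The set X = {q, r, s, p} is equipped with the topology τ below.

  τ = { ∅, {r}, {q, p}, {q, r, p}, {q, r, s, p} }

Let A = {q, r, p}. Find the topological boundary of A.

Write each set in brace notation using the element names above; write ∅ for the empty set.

interior: largest open inside A is {q, r, p} (from ∅, {r}, {q, p}, {q, r, p})
cl via duality: int({s}) = ∅, so X∖∅ = {q, r, s, p}
cl∖int = {s}

{s}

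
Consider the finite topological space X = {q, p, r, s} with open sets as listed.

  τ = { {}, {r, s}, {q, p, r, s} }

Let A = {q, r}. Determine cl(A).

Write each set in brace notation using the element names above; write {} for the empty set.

{q, p, r, s}

cl via duality: int({p, s}) = {}, so X∖{} = {q, p, r, s}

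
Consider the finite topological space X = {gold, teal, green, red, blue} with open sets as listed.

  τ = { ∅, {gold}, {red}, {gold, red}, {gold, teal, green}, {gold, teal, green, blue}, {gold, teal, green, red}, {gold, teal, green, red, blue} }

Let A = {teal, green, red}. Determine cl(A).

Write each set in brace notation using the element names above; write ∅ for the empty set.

X∖A={gold, blue}, int(X∖A)={gold}, hence cl(A)={teal, green, red, blue}

{teal, green, red, blue}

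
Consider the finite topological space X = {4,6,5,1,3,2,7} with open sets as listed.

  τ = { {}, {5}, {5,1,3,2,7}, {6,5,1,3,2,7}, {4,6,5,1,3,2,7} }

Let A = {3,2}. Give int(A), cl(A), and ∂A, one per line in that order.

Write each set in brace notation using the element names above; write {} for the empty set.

U open, U⊆A: {}. int(A) = ⋃ = {}
X∖A={4,6,5,1,7}, int(X∖A)={5}, hence cl(A)={4,6,1,3,2,7}
∂A: remove int from cl → {4,6,1,3,2,7}

int(A) = {}
cl(A)  = {4,6,1,3,2,7}
∂A     = {4,6,1,3,2,7}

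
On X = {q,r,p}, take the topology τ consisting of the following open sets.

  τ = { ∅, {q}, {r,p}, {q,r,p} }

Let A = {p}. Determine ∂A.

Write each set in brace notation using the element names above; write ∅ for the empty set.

{r,p}

open subsets of A: ∅; so int(A) = ∅
closure: X∖int(X∖A) = X∖{q} = {r,p}
∂A = {r,p} minus ∅ = {r,p}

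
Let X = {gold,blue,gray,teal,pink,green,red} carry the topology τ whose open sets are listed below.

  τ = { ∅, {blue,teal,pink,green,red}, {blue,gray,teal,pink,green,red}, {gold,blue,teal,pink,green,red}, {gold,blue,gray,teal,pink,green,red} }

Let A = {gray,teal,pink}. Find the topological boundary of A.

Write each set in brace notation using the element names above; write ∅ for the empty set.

opens ⊆ A: ∅; union → int = ∅
complement {gold,blue,green,red}; its interior ∅; cl(A) = X∖∅ = {gold,blue,gray,teal,pink,green,red}
boundary = {gold,blue,gray,teal,pink,green,red} ∖ ∅ = {gold,blue,gray,teal,pink,green,red}

{gold,blue,gray,teal,pink,green,red}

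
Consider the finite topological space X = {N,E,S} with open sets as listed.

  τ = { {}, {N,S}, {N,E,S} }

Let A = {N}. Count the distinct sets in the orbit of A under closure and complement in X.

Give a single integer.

closure: X∖int(X∖A) = X∖{} = {N,E,S}
Let k=closure and c=complement:
  1. A     = {N}
  2. kA    = {N,E,S}
  3. cA    = {E,S}
  4. ckA   = {}
— saturated at 4

4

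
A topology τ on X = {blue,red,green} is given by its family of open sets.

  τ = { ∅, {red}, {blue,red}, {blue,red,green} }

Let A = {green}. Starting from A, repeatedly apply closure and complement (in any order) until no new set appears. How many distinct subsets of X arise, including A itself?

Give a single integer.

complement {blue,red}; its interior {blue,red}; cl(A) = X∖{blue,red} = {green}
With k = closure, c = complement:
  1. A     = {green}
  2. cA    = {blue,red}
  3. kcA   = {blue,red,green}
  4. ckcA  = ∅
k, c of each give nothing new

4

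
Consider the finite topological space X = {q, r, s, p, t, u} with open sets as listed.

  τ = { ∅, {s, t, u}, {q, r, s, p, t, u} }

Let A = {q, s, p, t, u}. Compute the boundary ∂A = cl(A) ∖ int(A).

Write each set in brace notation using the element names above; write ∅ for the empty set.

{q, r, p}

open subsets of A: ∅, {s, t, u}; so int(A) = {s, t, u}
closure: X∖int(X∖A) = X∖∅ = {q, r, s, p, t, u}
∂A = {q, r, s, p, t, u} minus {s, t, u} = {q, r, p}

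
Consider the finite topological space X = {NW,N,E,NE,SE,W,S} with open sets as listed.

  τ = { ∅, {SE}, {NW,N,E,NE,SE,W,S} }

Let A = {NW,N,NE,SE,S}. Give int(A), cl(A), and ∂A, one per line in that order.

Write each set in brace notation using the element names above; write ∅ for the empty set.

open subsets of A: ∅, {SE}; so int(A) = {SE}
closure: X∖int(X∖A) = X∖∅ = {NW,N,E,NE,SE,W,S}
∂A = {NW,N,E,NE,SE,W,S} minus {SE} = {NW,N,E,NE,W,S}

int(A) = {SE}
cl(A)  = {NW,N,E,NE,SE,W,S}
∂A     = {NW,N,E,NE,W,S}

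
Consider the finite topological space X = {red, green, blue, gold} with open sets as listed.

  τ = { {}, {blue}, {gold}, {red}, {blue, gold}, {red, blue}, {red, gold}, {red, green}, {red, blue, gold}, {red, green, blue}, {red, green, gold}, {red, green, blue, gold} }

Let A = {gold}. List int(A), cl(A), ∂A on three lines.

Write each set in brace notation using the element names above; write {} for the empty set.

interior: largest open inside A is {gold} (from {}, {gold})
cl via duality: int({red, green, blue}) = {red, green, blue}, so X∖{red, green, blue} = {gold}
cl∖int = {}

int(A) = {gold}
cl(A)  = {gold}
∂A     = {}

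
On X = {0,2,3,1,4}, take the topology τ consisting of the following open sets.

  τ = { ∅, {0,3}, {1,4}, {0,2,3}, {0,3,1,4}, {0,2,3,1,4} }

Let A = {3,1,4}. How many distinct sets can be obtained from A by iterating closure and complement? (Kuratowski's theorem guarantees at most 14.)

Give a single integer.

6

complement {0,2}; its interior ∅; cl(A) = X∖∅ = {0,2,3,1,4}
With k = closure, c = complement:
  1. A     = {3,1,4}
  2. kA    = {0,2,3,1,4}
  3. cA    = {0,2}
  4. ckA   = ∅
  5. kcA   = {0,2,3}
  6. ckcA  = {1,4}
k, c of each give nothing new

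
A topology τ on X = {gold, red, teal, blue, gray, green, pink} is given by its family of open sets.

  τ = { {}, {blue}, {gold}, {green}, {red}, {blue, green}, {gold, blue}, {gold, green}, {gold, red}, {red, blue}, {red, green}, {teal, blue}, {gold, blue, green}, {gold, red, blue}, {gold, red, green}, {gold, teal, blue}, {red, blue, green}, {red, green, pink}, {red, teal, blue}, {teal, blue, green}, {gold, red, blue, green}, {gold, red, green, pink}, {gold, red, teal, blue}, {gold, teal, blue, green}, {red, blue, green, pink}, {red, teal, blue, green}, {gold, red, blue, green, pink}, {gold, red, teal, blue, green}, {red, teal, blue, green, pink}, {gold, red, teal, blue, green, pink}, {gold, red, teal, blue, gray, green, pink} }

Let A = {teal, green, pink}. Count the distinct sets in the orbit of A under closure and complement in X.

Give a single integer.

8

cl via duality: int({gold, red, blue, gray}) = {gold, red, blue}, so X∖{gold, red, blue} = {teal, gray, green, pink}
Write k for closure, c for complement:
  1. A     = {teal, green, pink}
  2. kA    = {teal, gray, green, pink}
  3. cA    = {gold, red, blue, gray}
  4. ckA   = {gold, red, blue}
  5. kcA   = {gold, red, teal, blue, gray, pink}
  6. ckcA  = {green}
  7. kckcA = {gray, green, pink}
  8. ckckcA = {gold, red, teal, blue}
applying k or c yields no new set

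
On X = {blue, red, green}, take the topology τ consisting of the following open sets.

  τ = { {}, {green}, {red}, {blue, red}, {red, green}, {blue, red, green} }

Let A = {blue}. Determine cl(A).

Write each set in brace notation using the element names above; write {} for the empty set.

{blue}

complement {red, green}; its interior {red, green}; cl(A) = X∖{red, green} = {blue}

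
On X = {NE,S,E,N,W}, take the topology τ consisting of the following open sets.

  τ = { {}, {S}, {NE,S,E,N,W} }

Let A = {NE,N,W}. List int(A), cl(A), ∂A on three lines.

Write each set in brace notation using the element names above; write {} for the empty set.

opens ⊆ A: {}; union → int = {}
complement {S,E}; its interior {S}; cl(A) = X∖{S} = {NE,E,N,W}
boundary = {NE,E,N,W} ∖ {} = {NE,E,N,W}

int(A) = {}
cl(A)  = {NE,E,N,W}
∂A     = {NE,E,N,W}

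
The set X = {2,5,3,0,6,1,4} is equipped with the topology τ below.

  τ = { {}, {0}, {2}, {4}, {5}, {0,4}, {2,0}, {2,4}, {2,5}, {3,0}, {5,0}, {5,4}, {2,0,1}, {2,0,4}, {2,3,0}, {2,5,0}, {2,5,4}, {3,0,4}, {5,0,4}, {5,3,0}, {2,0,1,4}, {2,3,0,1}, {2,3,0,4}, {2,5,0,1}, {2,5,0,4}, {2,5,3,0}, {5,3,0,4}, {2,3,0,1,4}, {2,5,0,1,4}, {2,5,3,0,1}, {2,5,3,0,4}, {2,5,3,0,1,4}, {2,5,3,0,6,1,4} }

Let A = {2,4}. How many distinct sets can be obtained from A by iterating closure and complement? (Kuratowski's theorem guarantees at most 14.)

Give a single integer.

4

complement {5,3,0,6,1}; its interior {5,3,0}; cl(A) = X∖{5,3,0} = {2,6,1,4}
With k = closure, c = complement:
  1. A     = {2,4}
  2. kA    = {2,6,1,4}
  3. cA    = {5,3,0,6,1}
  4. ckA   = {5,3,0}
k, c of each give nothing new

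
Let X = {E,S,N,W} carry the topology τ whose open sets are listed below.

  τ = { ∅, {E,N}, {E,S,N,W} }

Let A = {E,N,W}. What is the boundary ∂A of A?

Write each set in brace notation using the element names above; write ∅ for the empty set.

U open, U⊆A: ∅, {E,N}. int(A) = ⋃ = {E,N}
X∖A={S}, int(X∖A)=∅, hence cl(A)={E,S,N,W}
∂A: remove int from cl → {S,W}

{S,W}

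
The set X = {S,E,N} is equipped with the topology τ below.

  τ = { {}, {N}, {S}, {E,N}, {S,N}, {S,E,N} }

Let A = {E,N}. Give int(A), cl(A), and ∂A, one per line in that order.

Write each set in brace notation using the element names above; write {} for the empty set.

opens ⊆ A: {}, {N}, {E,N}; union → int = {E,N}
complement {S}; its interior {S}; cl(A) = X∖{S} = {E,N}
boundary = {E,N} ∖ {E,N} = {}

int(A) = {E,N}
cl(A)  = {E,N}
∂A     = {}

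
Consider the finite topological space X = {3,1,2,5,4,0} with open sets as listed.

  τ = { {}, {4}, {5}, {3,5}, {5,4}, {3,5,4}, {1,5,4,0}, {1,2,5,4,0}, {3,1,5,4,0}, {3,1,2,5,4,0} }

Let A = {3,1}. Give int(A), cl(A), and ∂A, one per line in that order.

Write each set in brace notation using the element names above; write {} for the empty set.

int(A) = {}
cl(A)  = {3,1,2,0}
∂A     = {3,1,2,0}

open subsets of A: {}; so int(A) = {}
closure: X∖int(X∖A) = X∖{5,4} = {3,1,2,0}
∂A = {3,1,2,0} minus {} = {3,1,2,0}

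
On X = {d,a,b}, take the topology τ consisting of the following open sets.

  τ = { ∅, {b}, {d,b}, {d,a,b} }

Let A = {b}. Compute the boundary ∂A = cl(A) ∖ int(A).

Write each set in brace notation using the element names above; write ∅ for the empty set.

{d,a}

opens ⊆ A: ∅, {b}; union → int = {b}
complement {d,a}; its interior ∅; cl(A) = X∖∅ = {d,a,b}
boundary = {d,a,b} ∖ {b} = {d,a}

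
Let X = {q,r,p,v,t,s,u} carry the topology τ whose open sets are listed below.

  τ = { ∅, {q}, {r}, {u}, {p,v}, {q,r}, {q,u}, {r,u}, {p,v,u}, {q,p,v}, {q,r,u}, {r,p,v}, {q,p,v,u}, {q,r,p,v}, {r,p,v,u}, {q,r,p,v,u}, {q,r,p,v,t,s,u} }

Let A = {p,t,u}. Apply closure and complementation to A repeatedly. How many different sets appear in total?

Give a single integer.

closure: X∖int(X∖A) = X∖{q,r} = {p,v,t,s,u}
Let k=closure and c=complement:
  1. A     = {p,t,u}
  2. kA    = {p,v,t,s,u}
  3. cA    = {q,r,v,s}
  4. ckA   = {q,r}
  5. kcA   = {q,r,p,v,t,s}
  6. kckA  = {q,r,t,s}
  7. ckcA  = {u}
  8. ckckA = {p,v,u}
  9. kckcA = {t,s,u}
  10. ckckcA = {q,r,p,v}
— saturated at 10

10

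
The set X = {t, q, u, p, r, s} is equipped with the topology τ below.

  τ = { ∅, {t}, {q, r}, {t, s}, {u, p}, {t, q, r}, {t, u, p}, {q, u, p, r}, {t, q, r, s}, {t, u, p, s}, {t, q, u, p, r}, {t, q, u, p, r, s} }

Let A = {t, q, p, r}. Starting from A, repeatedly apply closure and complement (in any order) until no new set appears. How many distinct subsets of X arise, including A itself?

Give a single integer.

8

X∖A={u, s}, int(X∖A)=∅, hence cl(A)={t, q, u, p, r, s}
Orbit (k=closure, c=complement):
  1. A     = {t, q, p, r}
  2. kA    = {t, q, u, p, r, s}
  3. cA    = {u, s}
  4. ckA   = ∅
  5. kcA   = {u, p, s}
  6. ckcA  = {t, q, r}
  7. kckcA = {t, q, r, s}
  8. ckckcA = {u, p}
(closed under both — stop)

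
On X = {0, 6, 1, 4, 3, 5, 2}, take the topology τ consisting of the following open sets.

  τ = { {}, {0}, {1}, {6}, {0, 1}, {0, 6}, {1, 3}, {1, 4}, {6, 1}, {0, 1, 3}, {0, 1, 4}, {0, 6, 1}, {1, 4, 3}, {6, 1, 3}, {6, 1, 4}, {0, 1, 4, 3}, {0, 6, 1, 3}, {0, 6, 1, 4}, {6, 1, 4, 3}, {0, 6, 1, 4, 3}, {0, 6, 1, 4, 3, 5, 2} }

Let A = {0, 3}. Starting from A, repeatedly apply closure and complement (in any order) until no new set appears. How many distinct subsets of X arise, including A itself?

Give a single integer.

8

closure: X∖int(X∖A) = X∖{6, 1, 4} = {0, 3, 5, 2}
Let k=closure and c=complement:
  1. A     = {0, 3}
  2. kA    = {0, 3, 5, 2}
  3. cA    = {6, 1, 4, 5, 2}
  4. ckA   = {6, 1, 4}
  5. kcA   = {6, 1, 4, 3, 5, 2}
  6. ckcA  = {0}
  7. kckcA = {0, 5, 2}
  8. ckckcA = {6, 1, 4, 3}
— saturated at 8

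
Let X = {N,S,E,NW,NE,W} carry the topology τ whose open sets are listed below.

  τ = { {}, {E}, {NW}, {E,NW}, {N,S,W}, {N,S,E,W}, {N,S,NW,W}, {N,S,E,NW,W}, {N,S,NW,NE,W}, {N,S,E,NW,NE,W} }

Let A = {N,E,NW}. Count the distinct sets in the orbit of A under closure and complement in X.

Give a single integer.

8

closure: X∖int(X∖A) = X∖{} = {N,S,E,NW,NE,W}
Let k=closure and c=complement:
  1. A     = {N,E,NW}
  2. kA    = {N,S,E,NW,NE,W}
  3. cA    = {S,NE,W}
  4. ckA   = {}
  5. kcA   = {N,S,NE,W}
  6. ckcA  = {E,NW}
  7. kckcA = {E,NW,NE}
  8. ckckcA = {N,S,W}
— saturated at 8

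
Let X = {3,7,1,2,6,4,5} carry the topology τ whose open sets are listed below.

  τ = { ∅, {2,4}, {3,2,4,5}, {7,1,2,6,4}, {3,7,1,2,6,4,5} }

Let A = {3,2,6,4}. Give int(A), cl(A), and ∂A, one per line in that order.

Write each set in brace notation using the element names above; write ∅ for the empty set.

opens ⊆ A: ∅, {2,4}; union → int = {2,4}
complement {7,1,5}; its interior ∅; cl(A) = X∖∅ = {3,7,1,2,6,4,5}
boundary = {3,7,1,2,6,4,5} ∖ {2,4} = {3,7,1,6,5}

int(A) = {2,4}
cl(A)  = {3,7,1,2,6,4,5}
∂A     = {3,7,1,6,5}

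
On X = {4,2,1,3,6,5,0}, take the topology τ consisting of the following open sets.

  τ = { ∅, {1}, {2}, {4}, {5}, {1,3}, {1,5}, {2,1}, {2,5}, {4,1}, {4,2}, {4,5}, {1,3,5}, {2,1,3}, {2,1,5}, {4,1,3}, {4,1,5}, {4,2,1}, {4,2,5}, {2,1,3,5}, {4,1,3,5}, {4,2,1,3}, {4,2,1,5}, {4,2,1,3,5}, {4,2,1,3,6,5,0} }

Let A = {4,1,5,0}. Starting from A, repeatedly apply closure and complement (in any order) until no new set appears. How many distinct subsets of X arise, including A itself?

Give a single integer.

8

cl via duality: int({2,3,6}) = {2}, so X∖{2} = {4,1,3,6,5,0}
Write k for closure, c for complement:
  1. A     = {4,1,5,0}
  2. kA    = {4,1,3,6,5,0}
  3. cA    = {2,3,6}
  4. ckA   = {2}
  5. kcA   = {2,3,6,0}
  6. kckA  = {2,6,0}
  7. ckcA  = {4,1,5}
  8. ckckA = {4,1,3,5}
applying k or c yields no new set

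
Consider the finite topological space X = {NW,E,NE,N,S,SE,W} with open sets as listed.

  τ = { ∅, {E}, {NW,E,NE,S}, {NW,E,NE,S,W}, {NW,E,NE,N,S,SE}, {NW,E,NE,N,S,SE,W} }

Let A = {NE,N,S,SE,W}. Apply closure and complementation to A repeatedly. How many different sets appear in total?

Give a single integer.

cl via duality: int({NW,E}) = {E}, so X∖{E} = {NW,NE,N,S,SE,W}
Write k for closure, c for complement:
  1. A     = {NE,N,S,SE,W}
  2. kA    = {NW,NE,N,S,SE,W}
  3. cA    = {NW,E}
  4. ckA   = {E}
  5. kcA   = {NW,E,NE,N,S,SE,W}
  6. ckcA  = ∅
applying k or c yields no new set

6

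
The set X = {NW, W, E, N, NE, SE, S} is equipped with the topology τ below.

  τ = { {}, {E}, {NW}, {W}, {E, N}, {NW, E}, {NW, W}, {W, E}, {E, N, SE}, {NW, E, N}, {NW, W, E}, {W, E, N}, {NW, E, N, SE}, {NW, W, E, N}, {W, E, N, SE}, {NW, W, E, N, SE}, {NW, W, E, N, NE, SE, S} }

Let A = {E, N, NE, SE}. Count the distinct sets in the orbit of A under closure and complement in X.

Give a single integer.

X∖A={NW, W, S}, int(X∖A)={NW, W}, hence cl(A)={E, N, NE, SE, S}
Orbit (k=closure, c=complement):
  1. A     = {E, N, NE, SE}
  2. kA    = {E, N, NE, SE, S}
  3. cA    = {NW, W, S}
  4. ckA   = {NW, W}
  5. kcA   = {NW, W, NE, S}
  6. ckcA  = {E, N, SE}
(closed under both — stop)

6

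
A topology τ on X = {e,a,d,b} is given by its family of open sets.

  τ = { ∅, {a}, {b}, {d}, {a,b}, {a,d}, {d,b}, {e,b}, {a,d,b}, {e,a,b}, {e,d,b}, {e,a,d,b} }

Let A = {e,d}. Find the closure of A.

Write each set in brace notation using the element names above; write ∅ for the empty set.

complement {a,b}; its interior {a,b}; cl(A) = X∖{a,b} = {e,d}

{e,d}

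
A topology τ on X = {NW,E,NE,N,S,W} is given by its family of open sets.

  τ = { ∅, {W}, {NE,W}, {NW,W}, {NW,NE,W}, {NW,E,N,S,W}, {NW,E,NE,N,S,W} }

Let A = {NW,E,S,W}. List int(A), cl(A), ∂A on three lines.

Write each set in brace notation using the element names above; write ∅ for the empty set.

interior: largest open inside A is {NW,W} (from ∅, {W}, {NW,W})
cl via duality: int({NE,N}) = ∅, so X∖∅ = {NW,E,NE,N,S,W}
cl∖int = {E,NE,N,S}

int(A) = {NW,W}
cl(A)  = {NW,E,NE,N,S,W}
∂A     = {E,NE,N,S}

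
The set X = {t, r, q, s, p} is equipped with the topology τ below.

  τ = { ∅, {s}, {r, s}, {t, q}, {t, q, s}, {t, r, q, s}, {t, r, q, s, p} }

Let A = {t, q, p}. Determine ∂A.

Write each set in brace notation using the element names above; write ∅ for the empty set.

opens ⊆ A: ∅, {t, q}; union → int = {t, q}
complement {r, s}; its interior {r, s}; cl(A) = X∖{r, s} = {t, q, p}
boundary = {t, q, p} ∖ {t, q} = {p}

{p}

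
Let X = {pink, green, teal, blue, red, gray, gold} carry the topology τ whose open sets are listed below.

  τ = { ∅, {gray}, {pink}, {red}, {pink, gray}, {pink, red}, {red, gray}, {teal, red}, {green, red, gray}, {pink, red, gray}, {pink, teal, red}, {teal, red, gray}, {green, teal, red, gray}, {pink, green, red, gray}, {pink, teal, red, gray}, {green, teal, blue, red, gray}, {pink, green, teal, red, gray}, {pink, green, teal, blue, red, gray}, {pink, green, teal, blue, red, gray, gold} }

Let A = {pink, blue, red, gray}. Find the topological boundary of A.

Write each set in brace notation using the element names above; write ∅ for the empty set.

interior: largest open inside A is {pink, red, gray} (from ∅, {pink}, {red}, {gray}, {pink, gray}, {pink, red}, {red, gray}, {pink, red, gray})
cl via duality: int({green, teal, gold}) = ∅, so X∖∅ = {pink, green, teal, blue, red, gray, gold}
cl∖int = {green, teal, blue, gold}

{green, teal, blue, gold}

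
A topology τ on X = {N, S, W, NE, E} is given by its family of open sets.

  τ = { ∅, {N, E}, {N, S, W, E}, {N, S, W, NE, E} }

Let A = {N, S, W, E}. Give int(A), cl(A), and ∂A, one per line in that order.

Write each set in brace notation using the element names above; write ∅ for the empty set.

U open, U⊆A: ∅, {N, E}, {N, S, W, E}. int(A) = ⋃ = {N, S, W, E}
X∖A={NE}, int(X∖A)=∅, hence cl(A)={N, S, W, NE, E}
∂A: remove int from cl → {NE}

int(A) = {N, S, W, E}
cl(A)  = {N, S, W, NE, E}
∂A     = {NE}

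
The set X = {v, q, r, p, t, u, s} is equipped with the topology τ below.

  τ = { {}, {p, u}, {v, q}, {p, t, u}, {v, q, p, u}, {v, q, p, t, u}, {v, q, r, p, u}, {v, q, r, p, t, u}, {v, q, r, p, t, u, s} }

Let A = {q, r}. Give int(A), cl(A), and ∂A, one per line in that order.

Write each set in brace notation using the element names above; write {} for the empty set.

U open, U⊆A: {}. int(A) = ⋃ = {}
X∖A={v, p, t, u, s}, int(X∖A)={p, t, u}, hence cl(A)={v, q, r, s}
∂A: remove int from cl → {v, q, r, s}

int(A) = {}
cl(A)  = {v, q, r, s}
∂A     = {v, q, r, s}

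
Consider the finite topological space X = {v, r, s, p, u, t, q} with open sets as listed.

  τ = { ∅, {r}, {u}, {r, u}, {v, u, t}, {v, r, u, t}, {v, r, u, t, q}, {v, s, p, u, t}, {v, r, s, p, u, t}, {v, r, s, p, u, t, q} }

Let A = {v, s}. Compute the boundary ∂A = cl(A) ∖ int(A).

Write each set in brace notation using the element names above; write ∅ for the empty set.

{v, s, p, t, q}

opens ⊆ A: ∅; union → int = ∅
complement {r, p, u, t, q}; its interior {r, u}; cl(A) = X∖{r, u} = {v, s, p, t, q}
boundary = {v, s, p, t, q} ∖ ∅ = {v, s, p, t, q}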